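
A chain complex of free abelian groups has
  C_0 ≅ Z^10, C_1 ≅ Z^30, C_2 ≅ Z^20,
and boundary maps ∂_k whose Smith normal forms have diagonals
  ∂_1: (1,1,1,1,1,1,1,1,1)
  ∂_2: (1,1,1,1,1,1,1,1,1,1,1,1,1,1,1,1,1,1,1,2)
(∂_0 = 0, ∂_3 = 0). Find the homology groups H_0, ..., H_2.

H_0 = Z,  H_1 = Z ⊕ Z_2,  H_2 = 0.

H_0: b_0 = 10 − 0 − 9 = 1; torsion from ∂_1 factors > 1: none. So H_0 = Z.
H_1: b_1 = 30 − 9 − 20 = 1; torsion from ∂_2 factors > 1: [2]. So H_1 = Z ⊕ Z_2.
H_2: b_2 = 20 − 20 − 0 = 0; torsion from ∂_3 factors > 1: none. So H_2 = 0.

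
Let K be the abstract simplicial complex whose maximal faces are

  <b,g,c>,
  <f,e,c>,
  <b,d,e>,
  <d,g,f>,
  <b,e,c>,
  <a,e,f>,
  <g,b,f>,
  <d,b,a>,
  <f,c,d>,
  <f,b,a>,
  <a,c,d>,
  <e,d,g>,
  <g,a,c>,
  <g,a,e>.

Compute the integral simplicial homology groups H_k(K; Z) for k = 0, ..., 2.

H_0 = Z,  H_1 = Z^2,  H_2 = Z.

We work with the vertex ordering a < b < c < d < e < f < g. The simplices of K, each written with vertices in increasing order, are:

  0-simplices (7): a, b, c, d, e, f, g
  1-simplices (21): ab, ac, ad, ae, af, ag, bc, bd, be, bf, bg, cd, ce, cf, cg, de, df, dg, ef, eg, fg
  2-simplices (14): abd, abf, acd, acg, aef, aeg, bce, bcg, bde, bfg, cdf, cef, deg, dfg

Hence C_0 ≅ Z^7, C_1 ≅ Z^21, C_2 ≅ Z^14.

The boundary map ∂_1: C_1 → C_0 is given by ∂[p,q] = [q] − [p]. For instance
  ∂ag = g − a.
As a 7×21 matrix over Z this has rank 6, with invariant factors (1,1,1,1,1,1).

Boundary ∂_2: C_2 → C_1 sends each 2-simplex [p,q,r] to [q,r] − [p,r] + [p,q]. For instance
  ∂aef = ef − af + ae,
  ∂bce = ce − be + bc.
As a 21×14 matrix over Z this has rank 13, with invariant factors (1,1,1,1,1,1,1,1,1,1,1,1,1).

Reading off H_k = ker ∂_k / im ∂_{k+1}:

  H_0: rank C_0 − rank ∂_1 = 7 − 6 = 1, and the invariant factors of ∂_1 are all 1, so H_0 = Z.
  H_1: rank ker ∂_1 − rank ∂_2 = (21 − 6) − 13 = 2, and the invariant factors of ∂_2 are all 1, so H_1 = Z^2.
  H_2: rank ker ∂_2 − rank ∂_3 = (14 − 13) − 0 = 1, and there is no ∂_3, so H_2 = Z.

(K is a triangulation of the torus T^2.)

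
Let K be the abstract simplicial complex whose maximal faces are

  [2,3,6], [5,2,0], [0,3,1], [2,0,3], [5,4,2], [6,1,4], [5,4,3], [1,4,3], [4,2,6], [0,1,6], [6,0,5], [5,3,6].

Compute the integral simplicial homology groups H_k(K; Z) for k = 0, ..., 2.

Take the total order 0 < 1 < 2 < 3 < 4 < 5 < 6 on the vertex set. Then K (dimension 2) consists of the simplices:

  0-simplices (7): [0], [1], [2], [3], [4], [5], [6]
  1-simplices (18): [0,1], [0,2], [0,3], [0,5], [0,6], [1,3], [1,4], [1,6], [2,3], [2,4], [2,5], [2,6], [3,4], [3,5], [3,6], [4,5], [4,6], [5,6]
  2-simplices (12): [0,1,3], [0,1,6], [0,2,3], [0,2,5], [0,5,6], [1,3,4], [1,4,6], [2,3,6], [2,4,5], [2,4,6], [3,4,5], [3,5,6]

Hence C_0 ≅ Z^7, C_1 ≅ Z^18, C_2 ≅ Z^12.

∂_1: C_1 → C_0 is given by ∂[p,q] = [q] − [p]. For instance
  ∂[2,3] = [3] − [2].
As a 7×18 matrix over Z this has rank 6, with invariant factors (1,1,1,1,1,1).

∂_2: C_2 → C_1 sends each 2-simplex [p,q,r] to [q,r] − [p,r] + [p,q]. For instance
  ∂[0,1,3] = [1,3] − [0,3] + [0,1],
  ∂[0,1,6] = [1,6] − [0,6] + [0,1].
This gives a 18×12 integer matrix of rank 12; reducing to Smith normal form yields diagonal entries (1,1,1,1,1,1,1,1,1,1,1,2).

Reading off H_k = ker ∂_k / im ∂_{k+1}:

  H_0: rank C_0 − rank ∂_1 = 7 − 6 = 1, and the invariant factors of ∂_1 are all 1, so H_0 = Z.
  H_1: rank ker ∂_1 − rank ∂_2 = (18 − 6) − 12 = 0, and ∂_2 has invariant factor 2 > 1, so H_1 = Z/2.
  H_2: rank ker ∂_2 − rank ∂_3 = (12 − 12) − 0 = 0, and there is no ∂_3, so H_2 = 0.

H_0 ≅ Z,  H_1 ≅ Z/2,  H_2 = 0.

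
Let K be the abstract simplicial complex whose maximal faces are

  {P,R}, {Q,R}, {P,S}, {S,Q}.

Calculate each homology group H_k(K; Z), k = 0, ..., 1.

H_0 ≅ Z,  H_1 ≅ Z.

Take the total order P < Q < R < S on the vertex set. Then K (dimension 1) consists of the simplices:

  0-simplices (4): P, Q, R, S
  1-simplices (4): PR, PS, QR, QS

Hence C_0 ≅ Z^4, C_1 ≅ Z^4.

Boundary ∂_1: C_1 → C_0 is given by ∂[p,q] = [q] − [p]. For instance
  ∂PS = S − P.
As a 4×4 matrix over Z this has rank 3, with invariant factors (1,1,1).

Now H_k = ker ∂_k / im ∂_{k+1}, so:

  H_0: rank C_0 − rank ∂_1 = 4 − 3 = 1, and the invariant factors of ∂_1 are all 1, so H_0 = Z.
  H_1: rank ker ∂_1 − rank ∂_2 = (4 − 3) − 0 = 1, and there is no ∂_2, so H_1 = Z.

As a check, the Euler characteristic is 4 − 4 = 0, which agrees with 1 − 1 = 0.
(K is a triangulation of the circle S^1.)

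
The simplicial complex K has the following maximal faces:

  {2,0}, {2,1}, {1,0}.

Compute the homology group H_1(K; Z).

H_1 = Z.

Take the total order 0 < 1 < 2 on the vertex set. Then K (dimension 1) consists of the simplices:

  0-simplices (3): [0], [1], [2]
  1-simplices (3): [0,1], [0,2], [1,2]

giving chain groups C_0 ≅ Z^3, C_1 ≅ Z^3.

∂_1: C_1 → C_0 maps an edge to its endpoints' difference, ∂[p,q] = q − p.
This gives a 3×3 integer matrix of rank 2; reducing to Smith normal form yields diagonal entries (1,1).

Computing H_k = (kernel of ∂_k) / (image of ∂_{k+1}):

  H_1: rank ker ∂_1 − rank ∂_2 = (3 − 2) − 0 = 1, and there is no ∂_2, so H_1 ≅ Z.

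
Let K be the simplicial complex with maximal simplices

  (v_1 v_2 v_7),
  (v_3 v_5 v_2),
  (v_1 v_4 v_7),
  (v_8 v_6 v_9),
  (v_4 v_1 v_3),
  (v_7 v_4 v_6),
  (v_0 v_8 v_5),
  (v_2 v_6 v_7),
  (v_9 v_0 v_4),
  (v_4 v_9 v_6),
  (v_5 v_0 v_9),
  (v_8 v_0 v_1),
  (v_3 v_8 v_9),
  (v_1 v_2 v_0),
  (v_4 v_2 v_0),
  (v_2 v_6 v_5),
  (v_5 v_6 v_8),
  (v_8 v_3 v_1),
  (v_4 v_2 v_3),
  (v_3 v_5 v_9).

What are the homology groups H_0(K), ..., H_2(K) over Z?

H_0 = Z,  H_1 = Z ⊕ Z/2,  H_2 = 0.

Take the total order v_0 < v_1 < v_2 < v_3 < v_4 < v_5 < v_6 < v_7 < v_8 < v_9 on the vertex set. Then K (dimension 2) consists of the simplices:

  0-simplices (10): [v_0], [v_1], [v_2], [v_3], [v_4], [v_5], [v_6], [v_7], [v_8], [v_9]
  1-simplices (30): (30 of them)
  2-simplices (20): (20 of them)

Hence C_0 ≅ Z^10, C_1 ≅ Z^30, C_2 ≅ Z^20.

∂_1: C_1 → C_0 is given by ∂[p,q] = [q] − [p].
The 10×30 boundary matrix has rank 9 and Smith normal form diag(1,1,1,1,1,1,1,1,1).

Boundary ∂_2: C_2 → C_1 maps a triangle to the signed sum of its edges. For instance
  ∂[v_3,v_5,v_9] = [v_5,v_9] − [v_3,v_9] + [v_3,v_5],
  ∂[v_2,v_3,v_5] = [v_3,v_5] − [v_2,v_5] + [v_2,v_3].
The 30×20 boundary matrix has rank 20 and Smith normal form diag(1,1,1,1,1,1,1,1,1,1,1,1,1,1,1,1,1,1,1,2).

Reading off H_k = ker ∂_k / im ∂_{k+1}:

  H_0: rank C_0 − rank ∂_1 = 10 − 9 = 1, and the invariant factors of ∂_1 are all 1, so H_0 ≅ Z.
  H_1: rank ker ∂_1 − rank ∂_2 = (30 − 9) − 20 = 1, and ∂_2 has invariant factor 2 > 1, so H_1 ≅ Z ⊕ Z/2.
  H_2: rank ker ∂_2 − rank ∂_3 = (20 − 20) − 0 = 0, and there is no ∂_3, so H_2 ≅ 0.

As a check, the Euler characteristic is 10 − 30 + 20 = 0, which agrees with 1 − 1 + 0 = 0.
(K is a triangulation of the Klein bottle.)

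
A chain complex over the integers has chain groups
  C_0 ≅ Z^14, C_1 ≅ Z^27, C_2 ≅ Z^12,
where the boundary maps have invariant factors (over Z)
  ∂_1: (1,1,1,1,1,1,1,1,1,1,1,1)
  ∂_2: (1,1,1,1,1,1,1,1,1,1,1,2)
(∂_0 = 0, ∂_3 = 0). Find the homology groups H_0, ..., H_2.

H_0 = Z^2,  H_1 = Z^3 ⊕ Z/2,  H_2 = 0.

H_0: b_0 = 14 − 0 − 12 = 2; torsion from ∂_1 factors > 1: none. So H_0 = Z^2.
H_1: b_1 = 27 − 12 − 12 = 3; torsion from ∂_2 factors > 1: [2]. So H_1 = Z^3 ⊕ Z/2.
H_2: b_2 = 12 − 12 − 0 = 0; torsion from ∂_3 factors > 1: none. So H_2 = 0.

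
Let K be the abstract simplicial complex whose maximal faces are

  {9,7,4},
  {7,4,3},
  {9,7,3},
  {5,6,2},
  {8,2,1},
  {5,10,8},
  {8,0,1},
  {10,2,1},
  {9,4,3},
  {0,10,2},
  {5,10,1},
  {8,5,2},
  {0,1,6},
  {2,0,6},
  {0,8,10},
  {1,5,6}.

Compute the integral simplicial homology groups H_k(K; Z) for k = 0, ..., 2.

H_0 = Z^2,  H_1 = Z/2Z,  H_2 = Z.

Take the total order 0 < 1 < 2 < 3 < 4 < 5 < 6 < 7 < 8 < 9 < 10 on the vertex set. Then K (dimension 2) consists of the simplices:

  0-simplices (11): [0], [1], [2], [3], [4], [5], [6], [7], [8], [9], [10]
  1-simplices (24): (24 of them)
  2-simplices (16): [0,1,6], [0,1,8], [0,2,6], [0,2,10], [0,8,10], [1,2,8], [1,2,10], [1,5,6], [1,5,10], [2,5,6], [2,5,8], [3,4,7], [3,4,9], [3,7,9], [4,7,9], [5,8,10]

Hence C_0 ≅ Z^11, C_1 ≅ Z^24, C_2 ≅ Z^16.

Boundary ∂_1: C_1 → C_0 is given by ∂[p,q] = [q] − [p]. For instance
  ∂[0,10] = [10] − [0].
The 11×24 boundary matrix has rank 9 and Smith normal form diag(1,1,1,1,1,1,1,1,1).

Boundary ∂_2: C_2 → C_1 sends each 2-simplex [p,q,r] to [q,r] − [p,r] + [p,q]. For instance
  ∂[0,8,10] = [8,10] − [0,10] + [0,8],
  ∂[0,2,6] = [2,6] − [0,6] + [0,2].
This gives a 24×16 integer matrix of rank 15; reducing to Smith normal form yields diagonal entries (1,1,1,1,1,1,1,1,1,1,1,1,1,1,2).

From H_k ≅ ker(∂_k) / im(∂_{k+1}) we obtain:

  H_0: rank C_0 − rank ∂_1 = 11 − 9 = 2, and the invariant factors of ∂_1 are all 1, so H_0 = Z^2.
  H_1: rank ker ∂_1 − rank ∂_2 = (24 − 9) − 15 = 0, and ∂_2 has invariant factor 2 > 1, so H_1 = Z/2Z.
  H_2: rank ker ∂_2 − rank ∂_3 = (16 − 15) − 0 = 1, and there is no ∂_3, so H_2 = Z.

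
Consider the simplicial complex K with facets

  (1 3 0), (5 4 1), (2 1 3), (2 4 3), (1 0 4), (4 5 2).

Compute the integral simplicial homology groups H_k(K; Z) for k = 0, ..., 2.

H_0 ≅ Z,  H_1 ≅ Z,  H_2 = 0.

Order the vertices as 0 < 1 < 2 < 3 < 4 < 5. Listing each simplex with vertices in this order, K has dimension 2 with simplices:

  0-simplices (6): [0], [1], [2], [3], [4], [5]
  1-simplices (12): [0,1], [0,3], [0,4], [1,2], [1,3], [1,4], [1,5], [2,3], [2,4], [2,5], [3,4], [4,5]
  2-simplices (6): [0,1,3], [0,1,4], [1,2,3], [1,4,5], [2,3,4], [2,4,5]

giving chain groups C_0 ≅ Z^6, C_1 ≅ Z^12, C_2 ≅ Z^6.

∂_1: C_1 → C_0 sends each edge [p,q] (with p < q) to q − p. For instance
  ∂[4,5] = [5] − [4].
As a 6×12 matrix over Z this has rank 5, with invariant factors (1,1,1,1,1).

∂_2: C_2 → C_1 acts by ∂[p,q,r] = [q,r] − [p,r] + [p,q]. For instance
  ∂[1,2,3] = [2,3] − [1,3] + [1,2],
  ∂[1,4,5] = [4,5] − [1,5] + [1,4].
The resulting 12×6 matrix has rank 6, and its Smith normal form has invariant factors (1,1,1,1,1,1).

Now H_k = ker ∂_k / im ∂_{k+1}, so:

  H_0: rank C_0 − rank ∂_1 = 6 − 5 = 1, and the invariant factors of ∂_1 are all 1, so H_0 = Z.
  H_1: rank ker ∂_1 − rank ∂_2 = (12 − 5) − 6 = 1, and the invariant factors of ∂_2 are all 1, so H_1 = Z.
  H_2: rank ker ∂_2 − rank ∂_3 = (6 − 6) − 0 = 0, and there is no ∂_3, so H_2 = 0.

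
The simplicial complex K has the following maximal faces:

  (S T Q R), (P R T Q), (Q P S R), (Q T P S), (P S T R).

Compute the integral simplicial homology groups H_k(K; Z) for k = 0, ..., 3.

H_0 ≅ Z,  H_1 = 0,  H_2 = 0,  H_3 ≅ Z.

Order the vertices as P < Q < R < S < T. Listing each simplex with vertices in this order, K has dimension 3 with simplices:

  0-simplices (5): P, Q, R, S, T
  1-simplices (10): PQ, PR, PS, PT, QR, QS, QT, RS, RT, ST
  2-simplices (10): PQR, PQS, PQT, PRS, PRT, PST, QRS, QRT, QST, RST
  3-simplices (5): PQRS, PQRT, PQST, PRST, QRST

giving chain groups C_0 ≅ Z^5, C_1 ≅ Z^10, C_2 ≅ Z^10, C_3 ≅ Z^5.

Boundary ∂_1: C_1 → C_0 maps an edge to its endpoints' difference, ∂[p,q] = q − p.
This gives a 5×10 integer matrix of rank 4; reducing to Smith normal form yields diagonal entries (1,1,1,1).

∂_2: C_2 → C_1 maps a triangle to the signed sum of its edges. For instance
  ∂QST = ST − QT + QS,
  ∂PST = ST − PT + PS.
The 10×10 boundary matrix has rank 6 and Smith normal form diag(1,1,1,1,1,1).

Boundary ∂_3: C_3 → C_2 sends each 3-simplex σ to the alternating sum Σ_i (−1)^i (σ with its i-th vertex removed). For instance
  ∂PRST = RST − PST + PRT − PRS,
  ∂PQRT = QRT − PRT + PQT − PQR.
As a 10×5 matrix over Z this has rank 4, with invariant factors (1,1,1,1).

Now H_k = ker ∂_k / im ∂_{k+1}, so:

  H_0: rank C_0 − rank ∂_1 = 5 − 4 = 1, and the invariant factors of ∂_1 are all 1, so H_0 ≅ Z.
  H_1: rank ker ∂_1 − rank ∂_2 = (10 − 4) − 6 = 0, and the invariant factors of ∂_2 are all 1, so H_1 ≅ 0.
  H_2: rank ker ∂_2 − rank ∂_3 = (10 − 6) − 4 = 0, and the invariant factors of ∂_3 are all 1, so H_2 ≅ 0.
  H_3: rank ker ∂_3 − rank ∂_4 = (5 − 4) − 0 = 1, and there is no ∂_4, so H_3 ≅ Z.

As a check, the Euler characteristic is 5 − 10 + 10 − 5 = 0, which agrees with 1 − 0 + 0 − 1 = 0.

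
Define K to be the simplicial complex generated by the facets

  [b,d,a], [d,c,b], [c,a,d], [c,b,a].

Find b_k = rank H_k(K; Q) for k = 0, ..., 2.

b_0 = 1, b_1 = 0, b_2 = 1.

We work with the vertex ordering a < b < c < d. The simplices of K, each written with vertices in increasing order, are:

  0-simplices (4): a, b, c, d
  1-simplices (6): ab, ac, ad, bc, bd, cd
  2-simplices (4): abc, abd, acd, bcd

Hence C_0 ≅ Z^4, C_1 ≅ Z^6, C_2 ≅ Z^4.

The boundary map ∂_1: C_1 → C_0 sends each edge [p,q] (with p < q) to q − p.
The resulting 4×6 matrix has rank 3, and its Smith normal form has invariant factors (1,1,1).

Boundary ∂_2: C_2 → C_1 acts by ∂[p,q,r] = [q,r] − [p,r] + [p,q]. For instance
  ∂acd = cd − ad + ac,
  ∂bcd = cd − bd + bc.
The 6×4 boundary matrix has rank 3 and Smith normal form diag(1,1,1).

From H_k ≅ ker(∂_k) / im(∂_{k+1}) we obtain:

  H_0: rank C_0 − rank ∂_1 = 4 − 3 = 1, and the invariant factors of ∂_1 are all 1, so H_0 = Z.
  H_1: rank ker ∂_1 − rank ∂_2 = (6 − 3) − 3 = 0, and the invariant factors of ∂_2 are all 1, so H_1 = 0.
  H_2: rank ker ∂_2 − rank ∂_3 = (4 − 3) − 0 = 1, and there is no ∂_3, so H_2 = Z.

As a check, the Euler characteristic is 4 − 6 + 4 = 2, which agrees with 1 − 0 + 1 = 2.

Hence the Betti numbers are b_0 = 1, b_1 = 0, b_2 = 1.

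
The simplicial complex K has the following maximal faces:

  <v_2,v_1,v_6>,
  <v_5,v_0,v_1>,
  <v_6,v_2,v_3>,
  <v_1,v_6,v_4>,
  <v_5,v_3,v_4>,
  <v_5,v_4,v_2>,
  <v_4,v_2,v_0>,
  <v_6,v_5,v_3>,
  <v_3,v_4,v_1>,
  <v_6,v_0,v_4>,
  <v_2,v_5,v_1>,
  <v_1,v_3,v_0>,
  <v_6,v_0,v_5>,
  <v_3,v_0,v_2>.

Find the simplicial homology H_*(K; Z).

Fix the vertex order v_0 < v_1 < v_2 < v_3 < v_4 < v_5 < v_6 and write every simplex with vertices in increasing order. Then dim K = 2 and the simplices of K are:

  0-simplices (7): [v_0], [v_1], [v_2], [v_3], [v_4], [v_5], [v_6]
  1-simplices (21): (21 of them)
  2-simplices (14): (14 of them)

so the chain groups are C_0 ≅ Z^7, C_1 ≅ Z^21, C_2 ≅ Z^14.

The boundary map ∂_1: C_1 → C_0 sends each edge [p,q] (with p < q) to q − p. For instance
  ∂[v_1,v_4] = [v_4] − [v_1].
This gives a 7×21 integer matrix of rank 6; reducing to Smith normal form yields diagonal entries (1,1,1,1,1,1).

∂_2: C_2 → C_1 maps a triangle to the signed sum of its edges. For instance
  ∂[v_0,v_5,v_6] = [v_5,v_6] − [v_0,v_6] + [v_0,v_5],
  ∂[v_1,v_4,v_6] = [v_4,v_6] − [v_1,v_6] + [v_1,v_4].
As a 21×14 matrix over Z this has rank 13, with invariant factors (1,1,1,1,1,1,1,1,1,1,1,1,1).

Computing H_k = (kernel of ∂_k) / (image of ∂_{k+1}):

  H_0: rank C_0 − rank ∂_1 = 7 − 6 = 1, and the invariant factors of ∂_1 are all 1, so H_0 = Z.
  H_1: rank ker ∂_1 − rank ∂_2 = (21 − 6) − 13 = 2, and the invariant factors of ∂_2 are all 1, so H_1 = Z^2.
  H_2: rank ker ∂_2 − rank ∂_3 = (14 − 13) − 0 = 1, and there is no ∂_3, so H_2 = Z.

As a check, the Euler characteristic is 7 − 21 + 14 = 0, which agrees with 1 − 2 + 1 = 0.

H_0 ≅ Z,  H_1 ≅ Z^2,  H_2 ≅ Z.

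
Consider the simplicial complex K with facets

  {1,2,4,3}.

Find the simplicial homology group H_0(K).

H_0 ≅ Z.

Fix the vertex order 1 < 2 < 3 < 4 and write every simplex with vertices in increasing order. Then dim K = 3 and the simplices of K are:

  0-simplices (4): [1], [2], [3], [4]
  1-simplices (6): [1,2], [1,3], [1,4], [2,3], [2,4], [3,4]
  2-simplices (4): [1,2,3], [1,2,4], [1,3,4], [2,3,4]
  3-simplices (1): [1,2,3,4]

so the chain groups are C_0 ≅ Z^4, C_1 ≅ Z^6, C_2 ≅ Z^4, C_3 ≅ Z^1.

∂_1: C_1 → C_0 maps an edge to its endpoints' difference, ∂[p,q] = q − p.
The 4×6 boundary matrix has rank 3 and Smith normal form diag(1,1,1).

Boundary ∂_2: C_2 → C_1 maps a triangle to the signed sum of its edges. For instance
  ∂[1,2,3] = [2,3] − [1,3] + [1,2],
  ∂[2,3,4] = [3,4] − [2,4] + [2,3].
This gives a 6×4 integer matrix of rank 3; reducing to Smith normal form yields diagonal entries (1,1,1).

Boundary ∂_3: C_3 → C_2 sends each 3-simplex σ to the alternating sum Σ_i (−1)^i (σ with its i-th vertex removed). For instance
  ∂[1,2,3,4] = [2,3,4] − [1,3,4] + [1,2,4] − [1,2,3].
The 4×1 boundary matrix has rank 1 and Smith normal form diag(1).

Computing H_k = (kernel of ∂_k) / (image of ∂_{k+1}):

  H_0: rank C_0 − rank ∂_1 = 4 − 3 = 1, and the invariant factors of ∂_1 are all 1, so H_0 ≅ Z.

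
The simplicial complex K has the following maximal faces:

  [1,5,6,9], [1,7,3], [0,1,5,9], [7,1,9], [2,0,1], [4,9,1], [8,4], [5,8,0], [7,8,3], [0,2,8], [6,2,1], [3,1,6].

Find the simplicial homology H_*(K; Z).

Order the vertices as 0 < 1 < 2 < 3 < 4 < 5 < 6 < 7 < 8 < 9. Listing each simplex with vertices in this order, K has dimension 3 with simplices:

  0-simplices (10): [0], [1], [2], [3], [4], [5], [6], [7], [8], [9]
  1-simplices (25): (25 of them)
  2-simplices (16): [0,1,2], [0,1,5], [0,1,9], [0,2,8], [0,5,8], [0,5,9], [1,2,6], [1,3,6], [1,3,7], [1,4,9], [1,5,6], [1,5,9], [1,6,9], [1,7,9], [3,7,8], [5,6,9]
  3-simplices (2): [0,1,5,9], [1,5,6,9]

Hence C_0 ≅ Z^10, C_1 ≅ Z^25, C_2 ≅ Z^16, C_3 ≅ Z^2.

The boundary map ∂_1: C_1 → C_0 maps an edge to its endpoints' difference, ∂[p,q] = q − p. For instance
  ∂[1,4] = [4] − [1].
As a 10×25 matrix over Z this has rank 9, with invariant factors (1,1,1,1,1,1,1,1,1).

Boundary ∂_2: C_2 → C_1 sends each 2-simplex [p,q,r] to [q,r] − [p,r] + [p,q]. For instance
  ∂[3,7,8] = [7,8] − [3,8] + [3,7],
  ∂[1,5,9] = [5,9] − [1,9] + [1,5].
As a 25×16 matrix over Z this has rank 14, with invariant factors (1,1,1,1,1,1,1,1,1,1,1,1,1,1).

∂_3: C_3 → C_2 sends each 3-simplex σ to the alternating sum Σ_i (−1)^i (σ with its i-th vertex removed). For instance
  ∂[1,5,6,9] = [5,6,9] − [1,6,9] + [1,5,9] − [1,5,6],
  ∂[0,1,5,9] = [1,5,9] − [0,5,9] + [0,1,9] − [0,1,5].
The 16×2 boundary matrix has rank 2 and Smith normal form diag(1,1).

From H_k ≅ ker(∂_k) / im(∂_{k+1}) we obtain:

  H_0: rank C_0 − rank ∂_1 = 10 − 9 = 1, and the invariant factors of ∂_1 are all 1, so H_0 = Z.
  H_1: rank ker ∂_1 − rank ∂_2 = (25 − 9) − 14 = 2, and the invariant factors of ∂_2 are all 1, so H_1 = Z^2.
  H_2: rank ker ∂_2 − rank ∂_3 = (16 − 14) − 2 = 0, and the invariant factors of ∂_3 are all 1, so H_2 = 0.
  H_3: rank ker ∂_3 − rank ∂_4 = (2 − 2) − 0 = 0, and there is no ∂_4, so H_3 = 0.

As a check, the Euler characteristic is 10 − 25 + 16 − 2 = -1, which agrees with 1 − 2 + 0 − 0 = -1.

H_0 ≅ Z,  H_1 ≅ Z^2,  H_2 = 0,  H_3 = 0.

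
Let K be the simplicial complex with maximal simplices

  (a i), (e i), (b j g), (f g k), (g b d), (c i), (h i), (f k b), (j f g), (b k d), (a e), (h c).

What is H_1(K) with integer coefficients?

H_1 = Z^3.

Fix the vertex order a < b < c < d < e < f < g < h < i < j < k and write every simplex with vertices in increasing order. Then dim K = 2 and the simplices of K are:

  0-simplices (11): a, b, c, d, e, f, g, h, i, j, k
  1-simplices (18): ae, ai, bd, bf, bg, bj, bk, ch, ci, dg, dk, ei, fg, fj, fk, gj, gk, hi
  2-simplices (6): bdg, bdk, bfk, bgj, fgj, fgk

Hence C_0 ≅ Z^11, C_1 ≅ Z^18, C_2 ≅ Z^6.

The boundary map ∂_1: C_1 → C_0 maps an edge to its endpoints' difference, ∂[p,q] = q − p.
The 11×18 boundary matrix has rank 9 and Smith normal form diag(1,1,1,1,1,1,1,1,1).

The boundary map ∂_2: C_2 → C_1 acts by ∂[p,q,r] = [q,r] − [p,r] + [p,q]. For instance
  ∂bfk = fk − bk + bf,
  ∂bgj = gj − bj + bg.
The 18×6 boundary matrix has rank 6 and Smith normal form diag(1,1,1,1,1,1).

Reading off H_k = ker ∂_k / im ∂_{k+1}:

  H_1: rank ker ∂_1 − rank ∂_2 = (18 − 9) − 6 = 3, and the invariant factors of ∂_2 are all 1, so H_1 ≅ Z^3.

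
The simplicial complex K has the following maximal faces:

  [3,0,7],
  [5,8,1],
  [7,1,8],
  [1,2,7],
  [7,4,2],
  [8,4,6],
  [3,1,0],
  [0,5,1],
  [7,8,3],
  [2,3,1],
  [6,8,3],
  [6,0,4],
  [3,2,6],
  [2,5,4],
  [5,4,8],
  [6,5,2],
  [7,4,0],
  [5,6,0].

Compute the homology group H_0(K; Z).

H_0 = Z.

Take the total order 0 < 1 < 2 < 3 < 4 < 5 < 6 < 7 < 8 on the vertex set. Then K (dimension 2) consists of the simplices:

  0-simplices (9): [0], [1], [2], [3], [4], [5], [6], [7], [8]
  1-simplices (27): (27 of them)
  2-simplices (18): [0,1,3], [0,1,5], [0,3,7], [0,4,6], [0,4,7], [0,5,6], [1,2,3], [1,2,7], [1,5,8], [1,7,8], [2,3,6], [2,4,5], [2,4,7], [2,5,6], [3,6,8], [3,7,8], [4,5,8], [4,6,8]

Hence C_0 ≅ Z^9, C_1 ≅ Z^27, C_2 ≅ Z^18.

∂_1: C_1 → C_0 is given by ∂[p,q] = [q] − [p]. For instance
  ∂[3,8] = [8] − [3].
The resulting 9×27 matrix has rank 8, and its Smith normal form has invariant factors (1,1,1,1,1,1,1,1).

Boundary ∂_2: C_2 → C_1 acts by ∂[p,q,r] = [q,r] − [p,r] + [p,q]. For instance
  ∂[1,5,8] = [5,8] − [1,8] + [1,5],
  ∂[0,4,7] = [4,7] − [0,7] + [0,4].
This gives a 27×18 integer matrix of rank 18; reducing to Smith normal form yields diagonal entries (1,1,1,1,1,1,1,1,1,1,1,1,1,1,1,1,1,2).

Computing H_k = (kernel of ∂_k) / (image of ∂_{k+1}):

  H_0: rank C_0 − rank ∂_1 = 9 − 8 = 1, and the invariant factors of ∂_1 are all 1, so H_0 ≅ Z.

(K is a triangulation of the Klein bottle.)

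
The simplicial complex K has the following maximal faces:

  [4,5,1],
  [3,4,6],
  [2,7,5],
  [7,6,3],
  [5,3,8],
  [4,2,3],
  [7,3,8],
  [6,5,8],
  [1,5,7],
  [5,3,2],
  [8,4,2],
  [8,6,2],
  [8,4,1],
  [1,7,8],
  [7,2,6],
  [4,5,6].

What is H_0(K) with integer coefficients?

H_0 ≅ Z.

Order the vertices as 1 < 2 < 3 < 4 < 5 < 6 < 7 < 8. Listing each simplex with vertices in this order, K has dimension 2 with simplices:

  0-simplices (8): [1], [2], [3], [4], [5], [6], [7], [8]
  1-simplices (24): (24 of them)
  2-simplices (16): [1,4,5], [1,4,8], [1,5,7], [1,7,8], [2,3,4], [2,3,5], [2,4,8], [2,5,7], [2,6,7], [2,6,8], [3,4,6], [3,5,8], [3,6,7], [3,7,8], [4,5,6], [5,6,8]

Hence C_0 ≅ Z^8, C_1 ≅ Z^24, C_2 ≅ Z^16.

Boundary ∂_1: C_1 → C_0 is given by ∂[p,q] = [q] − [p].
The 8×24 boundary matrix has rank 7 and Smith normal form diag(1,1,1,1,1,1,1).

The boundary map ∂_2: C_2 → C_1 acts by ∂[p,q,r] = [q,r] − [p,r] + [p,q]. For instance
  ∂[2,6,7] = [6,7] − [2,7] + [2,6],
  ∂[1,5,7] = [5,7] − [1,7] + [1,5].
The resulting 24×16 matrix has rank 15, and its Smith normal form has invariant factors (1,1,1,1,1,1,1,1,1,1,1,1,1,1,1).

Reading off H_k = ker ∂_k / im ∂_{k+1}:

  H_0: rank C_0 − rank ∂_1 = 8 − 7 = 1, and the invariant factors of ∂_1 are all 1, so H_0 ≅ Z.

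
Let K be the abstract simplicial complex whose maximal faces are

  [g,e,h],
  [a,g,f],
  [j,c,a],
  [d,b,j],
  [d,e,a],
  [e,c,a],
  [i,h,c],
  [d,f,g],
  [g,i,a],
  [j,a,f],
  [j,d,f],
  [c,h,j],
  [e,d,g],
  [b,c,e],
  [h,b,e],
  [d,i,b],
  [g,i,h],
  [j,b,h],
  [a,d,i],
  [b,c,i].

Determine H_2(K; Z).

We work with the vertex ordering a < b < c < d < e < f < g < h < i < j. The simplices of K, each written with vertices in increasing order, are:

  0-simplices (10): a, b, c, d, e, f, g, h, i, j
  1-simplices (30): ac, ad, ae, af, ag, ai, aj, bc, bd, be, bh, bi, bj, ce, ch, ci, cj, de, df, dg, di, dj, eg, eh, fg, fj, gh, gi, hi, hj
  2-simplices (20): ace, acj, ade, adi, afg, afj, agi, bce, bci, bdi, bdj, beh, bhj, chi, chj, deg, dfg, dfj, egh, ghi

so the chain groups are C_0 ≅ Z^10, C_1 ≅ Z^30, C_2 ≅ Z^20.

∂_1: C_1 → C_0 sends each edge [p,q] (with p < q) to q − p.
This gives a 10×30 integer matrix of rank 9; reducing to Smith normal form yields diagonal entries (1,1,1,1,1,1,1,1,1).

Boundary ∂_2: C_2 → C_1 sends each 2-simplex [p,q,r] to [q,r] − [p,r] + [p,q]. For instance
  ∂bdi = di − bi + bd,
  ∂dfg = fg − dg + df.
As a 30×20 matrix over Z this has rank 20, with invariant factors (1,1,1,1,1,1,1,1,1,1,1,1,1,1,1,1,1,1,1,2).

Computing H_k = (kernel of ∂_k) / (image of ∂_{k+1}):

  H_2: rank ker ∂_2 − rank ∂_3 = (20 − 20) − 0 = 0, and there is no ∂_3, so H_2 = 0.

H_2 ≅ 0.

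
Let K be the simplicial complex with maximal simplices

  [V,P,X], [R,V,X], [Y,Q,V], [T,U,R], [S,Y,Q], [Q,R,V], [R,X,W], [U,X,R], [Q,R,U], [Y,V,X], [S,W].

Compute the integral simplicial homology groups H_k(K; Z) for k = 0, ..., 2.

Fix the vertex order P < Q < R < S < T < U < V < W < X < Y and write every simplex with vertices in increasing order. Then dim K = 2 and the simplices of K are:

  0-simplices (10): P, Q, R, S, T, U, V, W, X, Y
  1-simplices (20): PV, PX, QR, QS, QU, QV, QY, RT, RU, RV, RW, RX, SW, SY, TU, UX, VX, VY, WX, XY
  2-simplices (10): PVX, QRU, QRV, QSY, QVY, RTU, RUX, RVX, RWX, VXY

giving chain groups C_0 ≅ Z^10, C_1 ≅ Z^20, C_2 ≅ Z^10.

The boundary map ∂_1: C_1 → C_0 is given by ∂[p,q] = [q] − [p].
The 10×20 boundary matrix has rank 9 and Smith normal form diag(1,1,1,1,1,1,1,1,1).

The boundary map ∂_2: C_2 → C_1 acts by ∂[p,q,r] = [q,r] − [p,r] + [p,q]. For instance
  ∂RVX = VX − RX + RV,
  ∂VXY = XY − VY + VX.
This gives a 20×10 integer matrix of rank 10; reducing to Smith normal form yields diagonal entries (1,1,1,1,1,1,1,1,1,1).

Now H_k = ker ∂_k / im ∂_{k+1}, so:

  H_0: rank C_0 − rank ∂_1 = 10 − 9 = 1, and the invariant factors of ∂_1 are all 1, so H_0 = Z.
  H_1: rank ker ∂_1 − rank ∂_2 = (20 − 9) − 10 = 1, and the invariant factors of ∂_2 are all 1, so H_1 = Z.
  H_2: rank ker ∂_2 − rank ∂_3 = (10 − 10) − 0 = 0, and there is no ∂_3, so H_2 = 0.

H_0 ≅ Z,  H_1 ≅ Z,  H_2 = 0.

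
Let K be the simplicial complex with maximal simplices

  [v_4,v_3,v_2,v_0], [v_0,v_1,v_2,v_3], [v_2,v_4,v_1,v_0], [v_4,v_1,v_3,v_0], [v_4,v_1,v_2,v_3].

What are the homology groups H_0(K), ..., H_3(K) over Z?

Take the total order v_0 < v_1 < v_2 < v_3 < v_4 on the vertex set. Then K (dimension 3) consists of the simplices:

  0-simplices (5): [v_0], [v_1], [v_2], [v_3], [v_4]
  1-simplices (10): [v_0,v_1], [v_0,v_2], [v_0,v_3], [v_0,v_4], [v_1,v_2], [v_1,v_3], [v_1,v_4], [v_2,v_3], [v_2,v_4], [v_3,v_4]
  2-simplices (10): [v_0,v_1,v_2], [v_0,v_1,v_3], [v_0,v_1,v_4], [v_0,v_2,v_3], [v_0,v_2,v_4], [v_0,v_3,v_4], [v_1,v_2,v_3], [v_1,v_2,v_4], [v_1,v_3,v_4], [v_2,v_3,v_4]
  3-simplices (5): [v_0,v_1,v_2,v_3], [v_0,v_1,v_2,v_4], [v_0,v_1,v_3,v_4], [v_0,v_2,v_3,v_4], [v_1,v_2,v_3,v_4]

Hence C_0 ≅ Z^5, C_1 ≅ Z^10, C_2 ≅ Z^10, C_3 ≅ Z^5.

∂_1: C_1 → C_0 sends each edge [p,q] (with p < q) to q − p. For instance
  ∂[v_1,v_2] = [v_2] − [v_1].
The 5×10 boundary matrix has rank 4 and Smith normal form diag(1,1,1,1).

∂_2: C_2 → C_1 sends each 2-simplex [p,q,r] to [q,r] − [p,r] + [p,q]. For instance
  ∂[v_0,v_1,v_3] = [v_1,v_3] − [v_0,v_3] + [v_0,v_1],
  ∂[v_0,v_1,v_4] = [v_1,v_4] − [v_0,v_4] + [v_0,v_1].
As a 10×10 matrix over Z this has rank 6, with invariant factors (1,1,1,1,1,1).

Boundary ∂_3: C_3 → C_2 sends each 3-simplex σ to the alternating sum Σ_i (−1)^i (σ with its i-th vertex removed). For instance
  ∂[v_0,v_1,v_3,v_4] = [v_1,v_3,v_4] − [v_0,v_3,v_4] + [v_0,v_1,v_4] − [v_0,v_1,v_3],
  ∂[v_1,v_2,v_3,v_4] = [v_2,v_3,v_4] − [v_1,v_3,v_4] + [v_1,v_2,v_4] − [v_1,v_2,v_3].
The resulting 10×5 matrix has rank 4, and its Smith normal form has invariant factors (1,1,1,1).

Reading off H_k = ker ∂_k / im ∂_{k+1}:

  H_0: rank C_0 − rank ∂_1 = 5 − 4 = 1, and the invariant factors of ∂_1 are all 1, so H_0 = Z.
  H_1: rank ker ∂_1 − rank ∂_2 = (10 − 4) − 6 = 0, and the invariant factors of ∂_2 are all 1, so H_1 = 0.
  H_2: rank ker ∂_2 − rank ∂_3 = (10 − 6) − 4 = 0, and the invariant factors of ∂_3 are all 1, so H_2 = 0.
  H_3: rank ker ∂_3 − rank ∂_4 = (5 − 4) − 0 = 1, and there is no ∂_4, so H_3 = Z.

As a check, the Euler characteristic is 5 − 10 + 10 − 5 = 0, which agrees with 1 − 0 + 0 − 1 = 0.

H_0 ≅ Z,  H_1 = 0,  H_2 = 0,  H_3 ≅ Z.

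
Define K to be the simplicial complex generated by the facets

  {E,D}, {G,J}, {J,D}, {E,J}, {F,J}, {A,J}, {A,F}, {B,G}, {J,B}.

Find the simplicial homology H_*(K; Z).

Take the total order A < B < D < E < F < G < J on the vertex set. Then K (dimension 1) consists of the simplices:

  0-simplices (7): A, B, D, E, F, G, J
  1-simplices (9): AF, AJ, BG, BJ, DE, DJ, EJ, FJ, GJ

so the chain groups are C_0 ≅ Z^7, C_1 ≅ Z^9.

Boundary ∂_1: C_1 → C_0 sends each edge [p,q] (with p < q) to q − p. For instance
  ∂GJ = J − G.
As a 7×9 matrix over Z this has rank 6, with invariant factors (1,1,1,1,1,1).

Reading off H_k = ker ∂_k / im ∂_{k+1}:

  H_0: rank C_0 − rank ∂_1 = 7 − 6 = 1, and the invariant factors of ∂_1 are all 1, so H_0 ≅ Z.
  H_1: rank ker ∂_1 − rank ∂_2 = (9 − 6) − 0 = 3, and there is no ∂_2, so H_1 ≅ Z^3.

(K is a triangulation of a wedge of 3 circles.)

H_0 ≅ Z,  H_1 ≅ Z^3.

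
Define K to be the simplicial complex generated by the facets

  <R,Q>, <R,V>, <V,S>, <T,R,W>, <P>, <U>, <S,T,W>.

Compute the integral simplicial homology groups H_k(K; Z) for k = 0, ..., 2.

Order the vertices as P < Q < R < S < T < U < V < W. Listing each simplex with vertices in this order, K has dimension 2 with simplices:

  0-simplices (8): P, Q, R, S, T, U, V, W
  1-simplices (8): QR, RT, RV, RW, ST, SV, SW, TW
  2-simplices (2): RTW, STW

Hence C_0 ≅ Z^8, C_1 ≅ Z^8, C_2 ≅ Z^2.

The boundary map ∂_1: C_1 → C_0 maps an edge to its endpoints' difference, ∂[p,q] = q − p. For instance
  ∂SV = V − S.
The resulting 8×8 matrix has rank 5, and its Smith normal form has invariant factors (1,1,1,1,1).

Boundary ∂_2: C_2 → C_1 acts by ∂[p,q,r] = [q,r] − [p,r] + [p,q]. For instance
  ∂STW = TW − SW + ST,
  ∂RTW = TW − RW + RT.
The resulting 8×2 matrix has rank 2, and its Smith normal form has invariant factors (1,1).

Reading off H_k = ker ∂_k / im ∂_{k+1}:

  H_0: rank C_0 − rank ∂_1 = 8 − 5 = 3, and the invariant factors of ∂_1 are all 1, so H_0 = Z^3.
  H_1: rank ker ∂_1 − rank ∂_2 = (8 − 5) − 2 = 1, and the invariant factors of ∂_2 are all 1, so H_1 = Z.
  H_2: rank ker ∂_2 − rank ∂_3 = (2 − 2) − 0 = 0, and there is no ∂_3, so H_2 = 0.

As a check, the Euler characteristic is 8 − 8 + 2 = 2, which agrees with 3 − 1 + 0 = 2.

H_0 = Z^3,  H_1 = Z,  H_2 = 0.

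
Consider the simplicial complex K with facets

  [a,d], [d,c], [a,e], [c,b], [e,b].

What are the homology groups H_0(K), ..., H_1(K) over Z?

H_0 = Z,  H_1 = Z.

Fix the vertex order a < b < c < d < e and write every simplex with vertices in increasing order. Then dim K = 1 and the simplices of K are:

  0-simplices (5): a, b, c, d, e
  1-simplices (5): ad, ae, bc, be, cd

so the chain groups are C_0 ≅ Z^5, C_1 ≅ Z^5.

∂_1: C_1 → C_0 maps an edge to its endpoints' difference, ∂[p,q] = q − p. For instance
  ∂bc = c − b.
As a 5×5 matrix over Z this has rank 4, with invariant factors (1,1,1,1).

Computing H_k = (kernel of ∂_k) / (image of ∂_{k+1}):

  H_0: rank C_0 − rank ∂_1 = 5 − 4 = 1, and the invariant factors of ∂_1 are all 1, so H_0 = Z.
  H_1: rank ker ∂_1 − rank ∂_2 = (5 − 4) − 0 = 1, and there is no ∂_2, so H_1 = Z.

As a check, the Euler characteristic is 5 − 5 = 0, which agrees with 1 − 1 = 0.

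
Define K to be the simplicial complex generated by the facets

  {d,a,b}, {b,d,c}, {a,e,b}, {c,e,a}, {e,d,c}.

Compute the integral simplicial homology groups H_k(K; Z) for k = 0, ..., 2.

H_0 ≅ Z,  H_1 ≅ Z,  H_2 = 0.

Fix the vertex order a < b < c < d < e and write every simplex with vertices in increasing order. Then dim K = 2 and the simplices of K are:

  0-simplices (5): a, b, c, d, e
  1-simplices (10): ab, ac, ad, ae, bc, bd, be, cd, ce, de
  2-simplices (5): abd, abe, ace, bcd, cde

Hence C_0 ≅ Z^5, C_1 ≅ Z^10, C_2 ≅ Z^5.

∂_1: C_1 → C_0 sends each edge [p,q] (with p < q) to q − p.
This gives a 5×10 integer matrix of rank 4; reducing to Smith normal form yields diagonal entries (1,1,1,1).

∂_2: C_2 → C_1 acts by ∂[p,q,r] = [q,r] − [p,r] + [p,q]. For instance
  ∂bcd = cd − bd + bc,
  ∂cde = de − ce + cd.
This gives a 10×5 integer matrix of rank 5; reducing to Smith normal form yields diagonal entries (1,1,1,1,1).

Now H_k = ker ∂_k / im ∂_{k+1}, so:

  H_0: rank C_0 − rank ∂_1 = 5 − 4 = 1, and the invariant factors of ∂_1 are all 1, so H_0 = Z.
  H_1: rank ker ∂_1 − rank ∂_2 = (10 − 4) − 5 = 1, and the invariant factors of ∂_2 are all 1, so H_1 = Z.
  H_2: rank ker ∂_2 − rank ∂_3 = (5 − 5) − 0 = 0, and there is no ∂_3, so H_2 = 0.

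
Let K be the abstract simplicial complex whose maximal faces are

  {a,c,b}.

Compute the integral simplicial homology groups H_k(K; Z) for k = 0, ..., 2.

H_0 = Z,  H_1 = 0,  H_2 = 0.

Take the total order a < b < c on the vertex set. Then K (dimension 2) consists of the simplices:

  0-simplices (3): a, b, c
  1-simplices (3): ab, ac, bc
  2-simplices (1): abc

Hence C_0 ≅ Z^3, C_1 ≅ Z^3, C_2 ≅ Z^1.

Boundary ∂_1: C_1 → C_0 maps an edge to its endpoints' difference, ∂[p,q] = q − p. For instance
  ∂ab = b − a.
This gives a 3×3 integer matrix of rank 2; reducing to Smith normal form yields diagonal entries (1,1).

∂_2: C_2 → C_1 sends each 2-simplex [p,q,r] to [q,r] − [p,r] + [p,q]. For instance
  ∂abc = bc − ac + ab.
The 3×1 boundary matrix has rank 1 and Smith normal form diag(1).

From H_k ≅ ker(∂_k) / im(∂_{k+1}) we obtain:

  H_0: rank C_0 − rank ∂_1 = 3 − 2 = 1, and the invariant factors of ∂_1 are all 1, so H_0 = Z.
  H_1: rank ker ∂_1 − rank ∂_2 = (3 − 2) − 1 = 0, and the invariant factors of ∂_2 are all 1, so H_1 = 0.
  H_2: rank ker ∂_2 − rank ∂_3 = (1 − 1) − 0 = 0, and there is no ∂_3, so H_2 = 0.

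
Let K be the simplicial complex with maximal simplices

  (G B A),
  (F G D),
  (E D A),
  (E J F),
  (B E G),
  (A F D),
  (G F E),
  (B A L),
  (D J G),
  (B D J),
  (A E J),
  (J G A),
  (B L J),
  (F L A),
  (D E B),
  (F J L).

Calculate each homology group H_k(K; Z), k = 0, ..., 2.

H_0 ≅ Z,  H_1 ≅ Z^2,  H_2 ≅ Z.

Take the total order A < B < D < E < F < G < J < L on the vertex set. Then K (dimension 2) consists of the simplices:

  0-simplices (8): A, B, D, E, F, G, J, L
  1-simplices (24): AB, AD, AE, AF, AG, AJ, AL, BD, BE, BG, BJ, BL, DE, DF, DG, DJ, EF, EG, EJ, FG, FJ, FL, GJ, JL
  2-simplices (16): ABG, ABL, ADE, ADF, AEJ, AFL, AGJ, BDE, BDJ, BEG, BJL, DFG, DGJ, EFG, EFJ, FJL

Hence C_0 ≅ Z^8, C_1 ≅ Z^24, C_2 ≅ Z^16.

The boundary map ∂_1: C_1 → C_0 sends each edge [p,q] (with p < q) to q − p. For instance
  ∂DJ = J − D.
The resulting 8×24 matrix has rank 7, and its Smith normal form has invariant factors (1,1,1,1,1,1,1).

The boundary map ∂_2: C_2 → C_1 maps a triangle to the signed sum of its edges. For instance
  ∂ADE = DE − AE + AD,
  ∂DFG = FG − DG + DF.
This gives a 24×16 integer matrix of rank 15; reducing to Smith normal form yields diagonal entries (1,1,1,1,1,1,1,1,1,1,1,1,1,1,1).

Now H_k = ker ∂_k / im ∂_{k+1}, so:

  H_0: rank C_0 − rank ∂_1 = 8 − 7 = 1, and the invariant factors of ∂_1 are all 1, so H_0 = Z.
  H_1: rank ker ∂_1 − rank ∂_2 = (24 − 7) − 15 = 2, and the invariant factors of ∂_2 are all 1, so H_1 = Z^2.
  H_2: rank ker ∂_2 − rank ∂_3 = (16 − 15) − 0 = 1, and there is no ∂_3, so H_2 = Z.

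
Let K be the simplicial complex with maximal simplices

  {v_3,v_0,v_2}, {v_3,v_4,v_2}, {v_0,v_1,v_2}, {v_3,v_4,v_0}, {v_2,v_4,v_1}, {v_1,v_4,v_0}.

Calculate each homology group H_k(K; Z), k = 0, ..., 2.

Order the vertices as v_0 < v_1 < v_2 < v_3 < v_4. Listing each simplex with vertices in this order, K has dimension 2 with simplices:

  0-simplices (5): [v_0], [v_1], [v_2], [v_3], [v_4]
  1-simplices (9): [v_0,v_1], [v_0,v_2], [v_0,v_3], [v_0,v_4], [v_1,v_2], [v_1,v_4], [v_2,v_3], [v_2,v_4], [v_3,v_4]
  2-simplices (6): [v_0,v_1,v_2], [v_0,v_1,v_4], [v_0,v_2,v_3], [v_0,v_3,v_4], [v_1,v_2,v_4], [v_2,v_3,v_4]

so the chain groups are C_0 ≅ Z^5, C_1 ≅ Z^9, C_2 ≅ Z^6.

Boundary ∂_1: C_1 → C_0 maps an edge to its endpoints' difference, ∂[p,q] = q − p. For instance
  ∂[v_0,v_3] = [v_3] − [v_0].
This gives a 5×9 integer matrix of rank 4; reducing to Smith normal form yields diagonal entries (1,1,1,1).

∂_2: C_2 → C_1 maps a triangle to the signed sum of its edges. For instance
  ∂[v_0,v_1,v_4] = [v_1,v_4] − [v_0,v_4] + [v_0,v_1],
  ∂[v_2,v_3,v_4] = [v_3,v_4] − [v_2,v_4] + [v_2,v_3].
This gives a 9×6 integer matrix of rank 5; reducing to Smith normal form yields diagonal entries (1,1,1,1,1).

Reading off H_k = ker ∂_k / im ∂_{k+1}:

  H_0: rank C_0 − rank ∂_1 = 5 − 4 = 1, and the invariant factors of ∂_1 are all 1, so H_0 ≅ Z.
  H_1: rank ker ∂_1 − rank ∂_2 = (9 − 4) − 5 = 0, and the invariant factors of ∂_2 are all 1, so H_1 ≅ 0.
  H_2: rank ker ∂_2 − rank ∂_3 = (6 − 5) − 0 = 1, and there is no ∂_3, so H_2 ≅ Z.

H_0 = Z,  H_1 = 0,  H_2 = Z.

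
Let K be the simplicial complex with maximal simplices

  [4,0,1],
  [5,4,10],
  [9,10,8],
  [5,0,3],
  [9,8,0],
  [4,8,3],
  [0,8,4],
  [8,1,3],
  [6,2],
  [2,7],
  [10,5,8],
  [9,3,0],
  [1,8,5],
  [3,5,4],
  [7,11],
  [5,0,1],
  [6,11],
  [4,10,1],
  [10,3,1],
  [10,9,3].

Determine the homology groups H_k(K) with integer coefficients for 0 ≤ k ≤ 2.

Take the total order 0 < 1 < 2 < 3 < 4 < 5 < 6 < 7 < 8 < 9 < 10 < 11 on the vertex set. Then K (dimension 2) consists of the simplices:

  0-simplices (12): [0], [1], [2], [3], [4], [5], [6], [7], [8], [9], [10], [11]
  1-simplices (28): (28 of them)
  2-simplices (16): [0,1,4], [0,1,5], [0,3,5], [0,3,9], [0,4,8], [0,8,9], [1,3,8], [1,3,10], [1,4,10], [1,5,8], [3,4,5], [3,4,8], [3,9,10], [4,5,10], [5,8,10], [8,9,10]

so the chain groups are C_0 ≅ Z^12, C_1 ≅ Z^28, C_2 ≅ Z^16.

Boundary ∂_1: C_1 → C_0 is given by ∂[p,q] = [q] − [p].
The 12×28 boundary matrix has rank 10 and Smith normal form diag(1,1,1,1,1,1,1,1,1,1).

∂_2: C_2 → C_1 sends each 2-simplex [p,q,r] to [q,r] − [p,r] + [p,q]. For instance
  ∂[4,5,10] = [5,10] − [4,10] + [4,5],
  ∂[8,9,10] = [9,10] − [8,10] + [8,9].
The 28×16 boundary matrix has rank 15 and Smith normal form diag(1,1,1,1,1,1,1,1,1,1,1,1,1,1,1).

Now H_k = ker ∂_k / im ∂_{k+1}, so:

  H_0: rank C_0 − rank ∂_1 = 12 − 10 = 2, and the invariant factors of ∂_1 are all 1, so H_0 = Z^2.
  H_1: rank ker ∂_1 − rank ∂_2 = (28 − 10) − 15 = 3, and the invariant factors of ∂_2 are all 1, so H_1 = Z^3.
  H_2: rank ker ∂_2 − rank ∂_3 = (16 − 15) − 0 = 1, and there is no ∂_3, so H_2 = Z.

H_0 ≅ Z^2,  H_1 ≅ Z^3,  H_2 ≅ Z.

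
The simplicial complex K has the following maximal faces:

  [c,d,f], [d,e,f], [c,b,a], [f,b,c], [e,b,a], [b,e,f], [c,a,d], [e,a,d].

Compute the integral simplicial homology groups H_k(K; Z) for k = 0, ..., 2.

H_0 ≅ Z,  H_1 = 0,  H_2 ≅ Z.

Fix the vertex order a < b < c < d < e < f and write every simplex with vertices in increasing order. Then dim K = 2 and the simplices of K are:

  0-simplices (6): a, b, c, d, e, f
  1-simplices (12): ab, ac, ad, ae, bc, be, bf, cd, cf, de, df, ef
  2-simplices (8): abc, abe, acd, ade, bcf, bef, cdf, def

so the chain groups are C_0 ≅ Z^6, C_1 ≅ Z^12, C_2 ≅ Z^8.

∂_1: C_1 → C_0 maps an edge to its endpoints' difference, ∂[p,q] = q − p. For instance
  ∂cf = f − c.
This gives a 6×12 integer matrix of rank 5; reducing to Smith normal form yields diagonal entries (1,1,1,1,1).

The boundary map ∂_2: C_2 → C_1 acts by ∂[p,q,r] = [q,r] − [p,r] + [p,q]. For instance
  ∂def = ef − df + de,
  ∂cdf = df − cf + cd.
The 12×8 boundary matrix has rank 7 and Smith normal form diag(1,1,1,1,1,1,1).

Now H_k = ker ∂_k / im ∂_{k+1}, so:

  H_0: rank C_0 − rank ∂_1 = 6 − 5 = 1, and the invariant factors of ∂_1 are all 1, so H_0 ≅ Z.
  H_1: rank ker ∂_1 − rank ∂_2 = (12 − 5) − 7 = 0, and the invariant factors of ∂_2 are all 1, so H_1 ≅ 0.
  H_2: rank ker ∂_2 − rank ∂_3 = (8 − 7) − 0 = 1, and there is no ∂_3, so H_2 ≅ Z.

As a check, the Euler characteristic is 6 − 12 + 8 = 2, which agrees with 1 − 0 + 1 = 2.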